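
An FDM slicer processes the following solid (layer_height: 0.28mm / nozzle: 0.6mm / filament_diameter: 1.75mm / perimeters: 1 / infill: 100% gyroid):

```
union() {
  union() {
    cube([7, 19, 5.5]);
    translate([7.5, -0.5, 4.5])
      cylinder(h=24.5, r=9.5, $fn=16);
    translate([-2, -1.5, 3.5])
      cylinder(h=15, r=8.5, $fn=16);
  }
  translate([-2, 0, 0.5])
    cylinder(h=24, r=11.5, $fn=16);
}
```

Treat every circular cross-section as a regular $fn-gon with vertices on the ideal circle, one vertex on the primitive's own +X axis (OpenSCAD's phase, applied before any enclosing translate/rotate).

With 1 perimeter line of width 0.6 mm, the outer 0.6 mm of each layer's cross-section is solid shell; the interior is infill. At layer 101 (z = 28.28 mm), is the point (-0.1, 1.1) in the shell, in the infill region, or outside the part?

infill

At z = 28.28 mm: the cube is absent (z outside [0, 5.5]); the r=9.5 cylinder at (7.5, -0.5) contributes a regular 16-gon of circumradius 9.5; the cylinder at (-2, -1.5) is absent (z outside [3.5, 18.5]); Combining (union): only the r=9.5 cylinder at (7.5, -0.5) is present, so the union is just that shape — 1 connected region; the cylinder at (-2, 0) is not intersected at this z (z outside [0.5, 24.5]); Merging all regions: only the result so far is present, so the union is just that shape — 1 connected region. Overall, the cross-section is a single solid region. The nearest boundary edge runs (-1.28, 3.14)→(-2.00, -0.50); distance from the point to it = 1.55 mm. The point is inside the cross-section and 1.55 mm from the nearest boundary — more than the 0.6 mm shell width (1 × 0.6), so it's in the infill interior.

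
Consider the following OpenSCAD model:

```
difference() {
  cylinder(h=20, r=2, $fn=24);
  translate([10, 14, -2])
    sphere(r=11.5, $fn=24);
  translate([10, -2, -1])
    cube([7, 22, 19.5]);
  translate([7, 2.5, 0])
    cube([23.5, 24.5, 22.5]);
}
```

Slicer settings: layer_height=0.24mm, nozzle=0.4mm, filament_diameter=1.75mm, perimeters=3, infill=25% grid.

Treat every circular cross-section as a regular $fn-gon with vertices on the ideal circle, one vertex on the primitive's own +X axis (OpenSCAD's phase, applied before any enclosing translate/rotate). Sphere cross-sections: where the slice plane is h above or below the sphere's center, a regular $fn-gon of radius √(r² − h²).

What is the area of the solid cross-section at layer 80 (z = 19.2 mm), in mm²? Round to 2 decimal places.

12.42 mm²

At z = 19.2 mm: the r=2 cylinder contributes a regular 24-gon of circumradius 2 (area = (24/2)·2.000²·sin(360°/24) = 12.42 mm²); the sphere at (10, 14) is absent (|z−center|=21.200 > r=11.5); the cube at (10, -2) does not reach this height (z outside [-1, 18.5]); the cube at (7, 2.5) is present — its section is the full 23.5×24.5 rectangle (area 575.75 mm²); Taking the first minus the rest: starting from the r=2 cylinder (12.42 mm²), the 23.5×24.5 cube at (7, 2.5) misses the remaining region (no effect) — area = 12.42 mm². Overall, the cross-section is a single solid region. Net area = 12.42 mm².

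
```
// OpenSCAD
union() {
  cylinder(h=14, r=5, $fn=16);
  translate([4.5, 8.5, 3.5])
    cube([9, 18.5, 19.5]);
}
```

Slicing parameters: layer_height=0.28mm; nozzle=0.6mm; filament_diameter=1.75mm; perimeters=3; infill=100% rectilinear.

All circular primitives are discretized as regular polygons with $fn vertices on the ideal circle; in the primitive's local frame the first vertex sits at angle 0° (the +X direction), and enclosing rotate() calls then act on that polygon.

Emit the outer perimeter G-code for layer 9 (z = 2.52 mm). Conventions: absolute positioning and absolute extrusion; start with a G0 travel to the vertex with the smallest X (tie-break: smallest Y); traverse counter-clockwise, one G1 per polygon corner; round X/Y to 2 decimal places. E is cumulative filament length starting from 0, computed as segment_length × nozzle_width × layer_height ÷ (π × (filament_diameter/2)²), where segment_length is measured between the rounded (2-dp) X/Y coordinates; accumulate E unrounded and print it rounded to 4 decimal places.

At z = 2.52 mm: the r=5 cylinder gives a regular 16-gon of circumradius 5 (constant along its height); the cube at (4.5, 8.5) is not intersected at this z (z outside [3.5, 23]); Taking the union: only the r=5 cylinder is present, so the union is just that shape — 1 connected region. The outline is a single polygon with 16 vertices. Extrusion per mm of travel: 0.6 × 0.28 / (π × 0.875²) = 0.069846. Accumulating E over each segment gives final E = 2.1807.

G0 X-5.00 Y0.00 Z2.52
G1 X-4.62 Y-1.91 E0.1360
G1 X-3.54 Y-3.54 E0.2726
G1 X-1.91 Y-4.62 E0.4092
G1 X0.00 Y-5.00 E0.5452
G1 X1.91 Y-4.62 E0.6812
G1 X3.54 Y-3.54 E0.8178
G1 X4.62 Y-1.91 E0.9544
G1 X5.00 Y0.00 E1.0904
G1 X4.62 Y1.91 E1.2264
G1 X3.54 Y3.54 E1.3630
G1 X1.91 Y4.62 E1.4995
G1 X0.00 Y5.00 E1.6356
G1 X-1.91 Y4.62 E1.7716
G1 X-3.54 Y3.54 E1.9082
G1 X-4.62 Y1.91 E2.0447
G1 X-5.00 Y0.00 E2.1807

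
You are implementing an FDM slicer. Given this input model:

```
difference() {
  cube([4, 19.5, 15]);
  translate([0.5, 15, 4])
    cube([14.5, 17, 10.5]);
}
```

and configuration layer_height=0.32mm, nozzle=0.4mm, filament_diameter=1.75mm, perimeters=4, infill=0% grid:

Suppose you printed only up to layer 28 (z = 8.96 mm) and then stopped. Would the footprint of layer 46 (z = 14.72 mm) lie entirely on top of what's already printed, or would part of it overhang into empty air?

part overhangs

Compare the two slices. At z = 8.96: the 4×19.5 cube contributes its full rectangle (area 78.00 mm²); the cube at (0.5, 15) is present — its section is the full 14.5×17 rectangle (area 246.50 mm²); Taking the first minus the rest: starting from the 4×19.5 cube (78.00 mm²), the 14.5×17 cube at (0.5, 15) partially overlaps it — only the 15.75 mm² overlap (of its 246.50 mm²) is removed, clipping the outline — area = 62.25 mm². At z = 14.72: the 4×19.5 cube contributes its full rectangle (area 78.00 mm²); the cube at (0.5, 15) is not intersected at this z (z outside [4, 14.5]); Taking the first minus the rest: none of the subtracted shapes is present at this height, so the 4×19.5 cube is unchanged — area = 78.00 mm². Checking containment: at z = 14.72 the cross-section extends beyond the z = 8.96 cross-section by about 15.75 mm².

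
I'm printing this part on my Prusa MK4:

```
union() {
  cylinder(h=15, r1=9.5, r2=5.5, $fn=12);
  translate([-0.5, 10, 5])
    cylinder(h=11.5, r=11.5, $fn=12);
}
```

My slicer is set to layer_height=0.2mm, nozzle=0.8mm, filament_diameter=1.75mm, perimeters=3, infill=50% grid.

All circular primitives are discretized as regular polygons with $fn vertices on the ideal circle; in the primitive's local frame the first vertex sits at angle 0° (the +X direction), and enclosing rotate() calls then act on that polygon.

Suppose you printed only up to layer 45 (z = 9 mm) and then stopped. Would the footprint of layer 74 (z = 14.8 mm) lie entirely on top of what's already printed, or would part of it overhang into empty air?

entirely on top

Compare the two slices. At z = 9: the cone: at t=0.600 of its height the radius interpolates to r₁+(r₂−r₁)t = 7.100, giving a regular 12-gon of that circumradius (area = (12/2)·7.100²·sin(360°/12) = 151.23 mm²); the r=11.5 cylinder at (-0.5, 10) contributes a regular 12-gon of circumradius 11.5 (area = (12/2)·11.500²·sin(360°/12) = 396.75 mm²); Merging all regions: the regions partially overlap — summed areas 547.98 mm² minus the doubly-counted overlap 82.29 mm² gives 465.69 mm² — area = 465.69 mm². At z = 14.8: the cone: at t=0.987 of its height the radius interpolates to r₁+(r₂−r₁)t = 5.553, giving a regular 12-gon of that circumradius (area = (12/2)·5.553²·sin(360°/12) = 92.52 mm²); the r=11.5 cylinder at (-0.5, 10) contributes a regular 12-gon of circumradius 11.5 (area = (12/2)·11.500²·sin(360°/12) = 396.75 mm²); Merging all regions: the regions partially overlap — summed areas 489.27 mm² minus the doubly-counted overlap 54.56 mm² gives 434.70 mm² — area = 434.70 mm². Checking containment: the cross-section at z = 14.8 is a subset of the cross-section at z = 9.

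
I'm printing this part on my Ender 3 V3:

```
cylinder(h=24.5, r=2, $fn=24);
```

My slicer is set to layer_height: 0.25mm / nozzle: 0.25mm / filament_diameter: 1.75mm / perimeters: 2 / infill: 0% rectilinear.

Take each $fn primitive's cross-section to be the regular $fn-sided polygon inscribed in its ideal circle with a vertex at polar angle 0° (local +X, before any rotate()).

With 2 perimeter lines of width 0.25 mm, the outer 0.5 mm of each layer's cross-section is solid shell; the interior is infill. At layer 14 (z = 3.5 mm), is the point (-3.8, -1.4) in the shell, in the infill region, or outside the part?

outside

At z = 3.5 mm: the r=2 cylinder gives a regular 24-gon of circumradius 2 (constant along its height). Overall, the cross-section is a single solid region. The nearest boundary edge runs (-1.93, -0.52)→(-1.73, -1.00); distance from the point to it = 2.06 mm. The point is not inside any of the regions above, so it lies outside the cross-section (2.06 mm from the nearest boundary).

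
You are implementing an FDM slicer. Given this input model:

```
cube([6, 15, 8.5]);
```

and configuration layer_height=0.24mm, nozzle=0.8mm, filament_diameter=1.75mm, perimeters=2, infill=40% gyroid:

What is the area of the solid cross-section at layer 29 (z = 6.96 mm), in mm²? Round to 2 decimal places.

90.00 mm²

At z = 6.96 mm: the cube (footprint 6×15) is included at this height (area 90.00 mm²). Overall, the cross-section is a single solid region. Net area = 90.00 mm².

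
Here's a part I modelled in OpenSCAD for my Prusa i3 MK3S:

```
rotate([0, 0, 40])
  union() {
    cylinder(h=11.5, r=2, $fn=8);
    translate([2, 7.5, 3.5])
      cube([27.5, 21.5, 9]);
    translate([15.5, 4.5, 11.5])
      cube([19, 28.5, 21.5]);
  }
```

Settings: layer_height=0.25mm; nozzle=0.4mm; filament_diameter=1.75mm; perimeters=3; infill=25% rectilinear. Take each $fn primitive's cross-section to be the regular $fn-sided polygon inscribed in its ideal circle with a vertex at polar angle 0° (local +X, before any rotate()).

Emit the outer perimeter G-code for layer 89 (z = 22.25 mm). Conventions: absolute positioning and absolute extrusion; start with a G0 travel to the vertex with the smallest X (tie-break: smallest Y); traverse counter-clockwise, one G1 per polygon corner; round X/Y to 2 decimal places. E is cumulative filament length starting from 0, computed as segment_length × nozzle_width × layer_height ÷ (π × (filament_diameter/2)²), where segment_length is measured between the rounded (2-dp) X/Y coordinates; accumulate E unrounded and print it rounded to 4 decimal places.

At z = 22.25 mm: the cylinder does not reach this height (z outside [0, 11.5]); the cube at (2, 7.5) is not intersected at this z (z outside [3.5, 12.5]); the cube at (15.5, 4.5) is present — its section is the full 19×28.5 rectangle; Combining (union): only the 19×28.5 cube at (15.5, 4.5) is present, so the union is just that shape — 1 connected region; (rotated 40° about Z; rotation is an isometry so areas/perimeters/island counts are preserved). The outline is a single polygon with 4 vertices. Extrusion per mm of travel: 0.4 × 0.25 / (π × 0.875²) = 0.041575. Accumulating E over each segment gives final E = 3.9503.

G0 X-9.34 Y35.24 Z22.25
G1 X8.98 Y13.41 E1.1848
G1 X23.54 Y25.62 E1.9748
G1 X5.22 Y47.46 E3.1600
G1 X-9.34 Y35.24 E3.9503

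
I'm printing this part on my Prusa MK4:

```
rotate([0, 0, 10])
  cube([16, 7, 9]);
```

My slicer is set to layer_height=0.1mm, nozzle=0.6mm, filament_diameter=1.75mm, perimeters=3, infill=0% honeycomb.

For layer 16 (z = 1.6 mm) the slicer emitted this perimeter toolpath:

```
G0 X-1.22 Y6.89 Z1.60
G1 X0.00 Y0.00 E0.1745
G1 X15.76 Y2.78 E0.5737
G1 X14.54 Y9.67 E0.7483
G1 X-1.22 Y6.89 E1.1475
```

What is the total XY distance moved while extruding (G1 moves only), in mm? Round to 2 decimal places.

Sum the Euclidean lengths of each G1 segment: total = 46.00 mm.

46.00 mm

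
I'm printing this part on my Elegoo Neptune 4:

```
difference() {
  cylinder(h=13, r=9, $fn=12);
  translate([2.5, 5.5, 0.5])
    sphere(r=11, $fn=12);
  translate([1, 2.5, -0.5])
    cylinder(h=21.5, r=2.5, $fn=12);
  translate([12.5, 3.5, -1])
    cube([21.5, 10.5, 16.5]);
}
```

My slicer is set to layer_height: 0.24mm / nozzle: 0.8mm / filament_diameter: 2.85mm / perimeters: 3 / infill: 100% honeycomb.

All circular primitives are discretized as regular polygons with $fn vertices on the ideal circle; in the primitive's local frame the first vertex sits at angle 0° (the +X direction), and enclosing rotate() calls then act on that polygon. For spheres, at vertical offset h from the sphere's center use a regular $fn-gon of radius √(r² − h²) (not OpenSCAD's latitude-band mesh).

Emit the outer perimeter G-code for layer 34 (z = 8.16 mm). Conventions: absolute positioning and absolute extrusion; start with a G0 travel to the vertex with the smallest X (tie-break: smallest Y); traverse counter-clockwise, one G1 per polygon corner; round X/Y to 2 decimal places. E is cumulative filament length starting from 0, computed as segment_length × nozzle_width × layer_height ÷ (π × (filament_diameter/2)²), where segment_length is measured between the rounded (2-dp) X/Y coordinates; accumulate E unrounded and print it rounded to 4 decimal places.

At z = 8.16 mm: the r=9 cylinder contributes a regular 12-gon of circumradius 9; the r=11 sphere at (2.5, 5.5) contributes a regular 12-gon of circumradius √(11²−7.66²) = 7.895; the r=2.5 cylinder at (1, 2.5) gives a regular 12-gon of circumradius 2.5 (constant along its height); the cube at (12.5, 3.5) is present — its section is the full 21.5×10.5 rectangle; Taking the first minus the rest: starting from the r=9 cylinder, the r=11 sphere at (2.5, 5.5) partially overlaps it — only the 115.75 mm² overlap (of its 186.97 mm²) is removed, clipping the outline; the r=2.5 cylinder at (1, 2.5) misses the remaining region (no effect); the 21.5×10.5 cube at (12.5, 3.5) misses the remaining region (no effect) — 1 connected region. The outline is a single polygon with 15 vertices. Extrusion per mm of travel: 0.8 × 0.24 / (π × 1.425²) = 0.030097. Accumulating E over each segment gives final E = 1.7843.

G0 X-9.00 Y0.00 Z8.16
G1 X-7.79 Y-4.50 E0.1402
G1 X-4.50 Y-7.79 E0.2803
G1 X0.00 Y-9.00 E0.4205
G1 X4.50 Y-7.79 E0.5608
G1 X7.79 Y-4.50 E0.7008
G1 X9.00 Y0.00 E0.8411
G1 X8.74 Y0.96 E0.8710
G1 X6.45 Y-1.34 E0.9687
G1 X2.50 Y-2.39 E1.0917
G1 X-1.45 Y-1.34 E1.2147
G1 X-4.34 Y1.55 E1.3377
G1 X-5.39 Y5.50 E1.4607
G1 X-4.88 Y7.41 E1.5202
G1 X-7.79 Y4.50 E1.6441
G1 X-9.00 Y0.00 E1.7843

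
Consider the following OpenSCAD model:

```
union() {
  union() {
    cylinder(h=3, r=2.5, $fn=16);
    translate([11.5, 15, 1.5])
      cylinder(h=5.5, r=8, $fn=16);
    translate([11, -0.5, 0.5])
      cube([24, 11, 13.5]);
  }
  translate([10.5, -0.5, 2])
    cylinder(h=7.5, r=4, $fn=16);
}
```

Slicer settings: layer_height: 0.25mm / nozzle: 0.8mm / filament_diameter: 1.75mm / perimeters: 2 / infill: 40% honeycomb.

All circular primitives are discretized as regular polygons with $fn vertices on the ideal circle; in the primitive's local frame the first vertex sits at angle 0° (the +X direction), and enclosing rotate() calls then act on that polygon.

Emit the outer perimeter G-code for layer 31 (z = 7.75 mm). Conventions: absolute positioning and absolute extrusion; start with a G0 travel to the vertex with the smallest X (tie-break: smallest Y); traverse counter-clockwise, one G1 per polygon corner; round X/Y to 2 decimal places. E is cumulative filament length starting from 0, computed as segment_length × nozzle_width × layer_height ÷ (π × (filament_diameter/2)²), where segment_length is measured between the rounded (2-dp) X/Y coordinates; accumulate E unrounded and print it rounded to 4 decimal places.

At z = 7.75 mm: the cylinder is absent (z outside [0, 3]); the cylinder at (11.5, 15) does not reach this height (z outside [1.5, 7]); the cube at (11, -0.5) is present — its section is the full 24×11 rectangle; Combining (union): only the 24×11 cube at (11, -0.5) is present, so the union is just that shape — 1 connected region; the r=4 cylinder at (10.5, -0.5) gives a regular 16-gon of circumradius 4 (constant along its height); Taking the union: the regions partially overlap (shared area 10.27 mm²), so overlapping operands fuse into one piece — 1 connected region. The outline is a single polygon with 17 vertices. Extrusion per mm of travel: 0.8 × 0.25 / (π × 0.875²) = 0.083150. Accumulating E over each segment gives final E = 6.8059.

G0 X6.50 Y-0.50 Z7.75
G1 X6.80 Y-2.03 E0.1296
G1 X7.67 Y-3.33 E0.2597
G1 X8.97 Y-4.20 E0.3898
G1 X10.50 Y-4.50 E0.5194
G1 X12.03 Y-4.20 E0.6491
G1 X13.33 Y-3.33 E0.7791
G1 X14.20 Y-2.03 E0.9092
G1 X14.50 Y-0.50 E1.0388
G1 X35.00 Y-0.50 E2.7434
G1 X35.00 Y10.50 E3.6581
G1 X11.00 Y10.50 E5.6537
G1 X11.00 Y3.40 E6.2441
G1 X10.50 Y3.50 E6.2865
G1 X8.97 Y3.20 E6.4161
G1 X7.67 Y2.33 E6.5462
G1 X6.80 Y1.03 E6.6762
G1 X6.50 Y-0.50 E6.8059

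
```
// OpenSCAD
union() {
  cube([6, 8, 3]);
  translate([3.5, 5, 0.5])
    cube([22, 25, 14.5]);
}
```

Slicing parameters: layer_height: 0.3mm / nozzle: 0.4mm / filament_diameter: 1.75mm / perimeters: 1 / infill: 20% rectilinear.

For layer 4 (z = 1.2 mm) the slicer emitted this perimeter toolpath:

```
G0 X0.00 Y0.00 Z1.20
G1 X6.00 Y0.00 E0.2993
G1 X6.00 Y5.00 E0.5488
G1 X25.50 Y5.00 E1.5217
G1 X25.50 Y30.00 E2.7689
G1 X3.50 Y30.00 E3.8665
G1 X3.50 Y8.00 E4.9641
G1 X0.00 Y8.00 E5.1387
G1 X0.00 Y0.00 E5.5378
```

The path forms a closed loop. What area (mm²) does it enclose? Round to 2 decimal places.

Apply the shoelace formula to the sequence of (X, Y) vertices; enclosed area = 590.50 mm².

590.50 mm²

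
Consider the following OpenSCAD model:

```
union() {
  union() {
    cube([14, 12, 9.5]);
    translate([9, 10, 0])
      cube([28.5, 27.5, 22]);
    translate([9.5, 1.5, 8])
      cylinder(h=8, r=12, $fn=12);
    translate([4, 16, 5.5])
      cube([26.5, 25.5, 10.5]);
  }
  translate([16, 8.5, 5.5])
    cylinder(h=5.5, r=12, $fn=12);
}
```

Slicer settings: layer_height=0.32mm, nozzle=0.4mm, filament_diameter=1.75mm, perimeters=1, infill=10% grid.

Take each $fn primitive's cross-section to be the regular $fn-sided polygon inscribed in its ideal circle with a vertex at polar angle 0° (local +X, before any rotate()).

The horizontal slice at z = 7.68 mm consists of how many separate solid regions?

1

At z = 7.68 mm: the 14×12 cube contributes its full rectangle; the cube at (9, 10) is present — its section is the full 28.5×27.5 rectangle; the cylinder at (9.5, 1.5) is not intersected at this z (z outside [8, 16]); the cube at (4, 16) is present — its section is the full 26.5×25.5 rectangle; Merging all regions: the regions partially overlap (shared area 472.25 mm²), so overlapping operands fuse into one piece — 1 connected region; the cylinder at (16, 8.5): section is a regular 12-gon, circumradius r=12; Merging all regions: the regions partially overlap (shared area 255.05 mm²), so overlapping operands fuse into one piece — 1 connected region. The result has 1 disconnected region.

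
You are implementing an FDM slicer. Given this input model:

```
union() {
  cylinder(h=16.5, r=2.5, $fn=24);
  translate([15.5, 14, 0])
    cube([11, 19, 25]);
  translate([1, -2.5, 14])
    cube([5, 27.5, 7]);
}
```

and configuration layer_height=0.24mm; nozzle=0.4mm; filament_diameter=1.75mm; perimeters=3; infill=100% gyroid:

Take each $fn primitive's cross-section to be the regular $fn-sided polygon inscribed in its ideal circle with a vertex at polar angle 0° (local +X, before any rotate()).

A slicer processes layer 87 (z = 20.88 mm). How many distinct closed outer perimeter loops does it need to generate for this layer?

2

At z = 20.88 mm: the cylinder does not reach this height (z outside [0, 16.5]); the cube at (15.5, 14) is present — its section is the full 11×19 rectangle; the cube at (1, -2.5) is present — its section is the full 5×27.5 rectangle; Combining (union): the 2 present regions are separate (no shared area or edge), so areas and boundary lengths simply add and each stays a separate island — 2 connected regions. The result has 2 disconnected regions.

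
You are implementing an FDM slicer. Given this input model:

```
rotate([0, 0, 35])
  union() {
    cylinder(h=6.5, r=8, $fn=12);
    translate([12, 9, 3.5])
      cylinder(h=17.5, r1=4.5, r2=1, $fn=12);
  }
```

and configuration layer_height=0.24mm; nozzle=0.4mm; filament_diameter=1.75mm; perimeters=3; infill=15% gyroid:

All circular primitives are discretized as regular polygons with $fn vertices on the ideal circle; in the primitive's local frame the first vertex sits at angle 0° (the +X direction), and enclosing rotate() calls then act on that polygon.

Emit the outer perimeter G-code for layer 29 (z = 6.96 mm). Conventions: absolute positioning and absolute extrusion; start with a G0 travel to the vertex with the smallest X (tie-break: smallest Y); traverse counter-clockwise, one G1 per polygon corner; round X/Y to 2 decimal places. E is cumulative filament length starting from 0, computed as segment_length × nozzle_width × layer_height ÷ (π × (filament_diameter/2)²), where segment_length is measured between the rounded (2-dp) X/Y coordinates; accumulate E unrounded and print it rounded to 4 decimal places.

G0 X0.87 Y13.92 Z6.96
G1 X1.55 Y12.07 E0.0787
G1 X3.06 Y10.80 E0.1574
G1 X5.00 Y10.46 E0.2360
G1 X6.85 Y11.14 E0.3147
G1 X8.12 Y12.65 E0.3934
G1 X8.46 Y14.59 E0.4721
G1 X7.79 Y16.44 E0.5506
G1 X6.28 Y17.71 E0.6293
G1 X4.34 Y18.05 E0.7079
G1 X2.48 Y17.37 E0.7870
G1 X1.22 Y15.86 E0.8655
G1 X0.87 Y13.92 E0.9442

At z = 6.96 mm: the cylinder does not reach this height (z outside [0, 6.5]); the cone at (12, 9) contributes a regular 12-gon of circumradius 3.808 (interpolated between r1=4.5 and r2=1 at t=0.198); Taking the union: only the cone at (12, 9) is present, so the union is just that shape — 1 connected region; (rotated 35° about Z; rotation is an isometry so areas/perimeters/island counts are preserved). The outline is a single polygon with 12 vertices. Extrusion per mm of travel: 0.4 × 0.24 / (π × 0.875²) = 0.039912. Accumulating E over each segment gives final E = 0.9442.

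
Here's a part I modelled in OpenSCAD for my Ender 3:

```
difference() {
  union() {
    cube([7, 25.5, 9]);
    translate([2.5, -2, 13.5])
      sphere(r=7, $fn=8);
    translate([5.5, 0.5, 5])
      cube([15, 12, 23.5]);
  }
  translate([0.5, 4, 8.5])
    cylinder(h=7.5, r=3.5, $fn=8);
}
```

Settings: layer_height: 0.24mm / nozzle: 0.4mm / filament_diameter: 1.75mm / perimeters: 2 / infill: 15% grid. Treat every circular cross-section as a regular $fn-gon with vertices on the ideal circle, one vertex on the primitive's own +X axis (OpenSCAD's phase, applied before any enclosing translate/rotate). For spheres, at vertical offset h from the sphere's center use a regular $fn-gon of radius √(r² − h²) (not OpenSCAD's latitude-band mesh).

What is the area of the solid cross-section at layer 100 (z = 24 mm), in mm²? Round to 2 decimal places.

At z = 24 mm: the cube is absent (z outside [0, 9]); the sphere at (2.5, -2) is not intersected at this z (|z−center|=10.500 > r=7); the cube at (5.5, 0.5) (footprint 15×12) is included at this height (area 180.00 mm²); Combining (union): only the 15×12 cube at (5.5, 0.5) is present, so the union is just that shape — area = 180.00 mm²; the cylinder at (0.5, 4) does not reach this height (z outside [8.5, 16]); Subtracting the remaining from the first: none of the subtracted shapes is present at this height, so that combined region is unchanged — area = 180.00 mm². Overall, the cross-section is a single solid region. Net area = 180.00 mm².

180.00 mm²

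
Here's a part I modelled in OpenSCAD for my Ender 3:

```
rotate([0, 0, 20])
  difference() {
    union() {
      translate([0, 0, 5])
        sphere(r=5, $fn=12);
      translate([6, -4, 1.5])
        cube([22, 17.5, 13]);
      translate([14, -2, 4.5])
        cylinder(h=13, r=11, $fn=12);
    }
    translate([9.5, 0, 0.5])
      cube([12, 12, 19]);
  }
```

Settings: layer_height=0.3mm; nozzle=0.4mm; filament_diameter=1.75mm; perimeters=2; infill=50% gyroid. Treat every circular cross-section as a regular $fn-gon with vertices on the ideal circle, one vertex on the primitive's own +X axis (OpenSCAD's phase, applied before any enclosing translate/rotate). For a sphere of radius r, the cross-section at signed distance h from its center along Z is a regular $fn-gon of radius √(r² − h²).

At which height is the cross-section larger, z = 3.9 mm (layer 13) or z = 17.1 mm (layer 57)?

Layer 13 (z = 3.9): the sphere: section is a regular 12-gon, circumradius = √(r²−h²) = √(5²−1.1²) = 4.877 (area = (12/2)·4.877²·sin(360°/12) = 71.37 mm²); the cube at (6, -4) is present — its section is the full 22×17.5 rectangle (area 385.00 mm²); the cylinder at (14, -2) does not reach this height (z outside [4.5, 17.5]); Taking the union: the 2 present regions are separate (no shared area or edge), so areas and boundary lengths simply add and each stays a separate island — area = 456.37 mm²; the cube at (9.5, 0) is present — its section is the full 12×12 rectangle (area 144.00 mm²); After the difference (first − rest): starting from the result so far (456.37 mm²), the 12×12 cube at (9.5, 0) lies wholly inside it (removes its full 144.00 mm² and its 48.00 mm outline becomes a hole wall) — area = 312.37 mm²; (rotated 20° about Z; rotation is an isometry so areas/perimeters/island counts are preserved). So its area = 312.37 mm². Layer 57 (z = 17.1): the sphere is not intersected at this z (|z−center|=12.100 > r=5); the cube at (6, -4) is absent (z outside [1.5, 14.5]); the r=11 cylinder at (14, -2) gives a regular 12-gon of circumradius 11 (constant along its height) (area = (12/2)·11.000²·sin(360°/12) = 363.00 mm²); Combining (union): only the r=11 cylinder at (14, -2) is present, so the union is just that shape — area = 363.00 mm²; the cube at (9.5, 0) (footprint 12×12) is included at this height (area 144.00 mm²); Taking the first minus the rest: starting from that combined region (363.00 mm²), the 12×12 cube at (9.5, 0) partially overlaps it — only the 96.29 mm² overlap (of its 144.00 mm²) is removed, clipping the outline — area = 266.71 mm²; (rotated 20° about Z; rotation is an isometry so areas/perimeters/island counts are preserved). So its area = 266.71 mm². Layer 13 is larger (312.37 vs 266.71 mm²).

layer 13 (z = 3.9 mm)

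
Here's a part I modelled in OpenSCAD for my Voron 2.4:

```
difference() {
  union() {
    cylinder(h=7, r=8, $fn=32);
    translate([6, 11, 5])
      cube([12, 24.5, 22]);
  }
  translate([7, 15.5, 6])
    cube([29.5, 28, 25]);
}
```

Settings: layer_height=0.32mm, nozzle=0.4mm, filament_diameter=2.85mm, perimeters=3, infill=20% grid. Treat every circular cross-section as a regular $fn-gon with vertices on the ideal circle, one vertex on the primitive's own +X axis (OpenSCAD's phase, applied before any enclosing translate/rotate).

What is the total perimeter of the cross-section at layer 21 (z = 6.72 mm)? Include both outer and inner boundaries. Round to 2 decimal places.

At z = 6.72 mm: the r=8 cylinder contributes a regular 32-gon of circumradius 8 (perimeter = 2·32·8.000·sin(180°/32) = 50.18 mm); the cube at (6, 11) is present — its section is the full 12×24.5 rectangle (perimeter 73.00 mm); Combining (union): the 2 present regions are separate (no shared area or edge), so areas and boundary lengths simply add and each stays a separate island — boundary = 123.18 mm; the 29.5×28 cube at (7, 15.5) contributes its full rectangle (perimeter 115.00 mm); After the difference (first − rest): starting from the result so far, the 29.5×28 cube at (7, 15.5) partially overlaps it — only the 220.00 mm² overlap (of its 826.00 mm²) is removed, clipping the outline — boundary = 123.18 mm. Overall, the cross-section has 2 separate islands. Total boundary length (outer) = 123.18 mm.

123.18 mm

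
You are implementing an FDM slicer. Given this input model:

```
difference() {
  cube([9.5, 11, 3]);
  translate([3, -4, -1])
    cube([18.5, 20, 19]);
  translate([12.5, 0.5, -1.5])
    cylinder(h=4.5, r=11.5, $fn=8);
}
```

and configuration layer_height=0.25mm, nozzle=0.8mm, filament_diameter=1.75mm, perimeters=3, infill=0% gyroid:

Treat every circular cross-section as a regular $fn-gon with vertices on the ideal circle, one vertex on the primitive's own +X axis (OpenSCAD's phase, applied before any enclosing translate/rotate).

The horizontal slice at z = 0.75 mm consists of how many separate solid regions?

At z = 0.75 mm: the cube (footprint 9.5×11) is included at this height; the cube at (3, -4) (footprint 18.5×20) is included at this height; the cylinder at (12.5, 0.5): section is a regular 8-gon, circumradius r=11.5; After the difference (first − rest): starting from the 9.5×11 cube, the 18.5×20 cube at (3, -4) partially overlaps it — only the 71.50 mm² overlap (of its 370.00 mm²) is removed, clipping the outline; the r=11.5 cylinder at (12.5, 0.5) partially overlaps it — only the 5.78 mm² overlap (of its 374.06 mm²) is removed, clipping the outline — 1 connected region. The result has 1 disconnected region.

1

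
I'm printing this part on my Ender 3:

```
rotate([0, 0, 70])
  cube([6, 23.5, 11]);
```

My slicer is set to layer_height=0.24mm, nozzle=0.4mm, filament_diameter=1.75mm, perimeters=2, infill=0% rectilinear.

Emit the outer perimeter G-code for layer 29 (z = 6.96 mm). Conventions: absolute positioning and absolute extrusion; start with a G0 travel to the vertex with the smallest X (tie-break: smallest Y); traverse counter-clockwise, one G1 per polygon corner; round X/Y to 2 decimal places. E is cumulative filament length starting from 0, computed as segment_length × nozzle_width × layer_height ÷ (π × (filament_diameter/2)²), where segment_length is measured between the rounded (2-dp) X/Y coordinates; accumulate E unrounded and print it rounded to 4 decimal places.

At z = 6.96 mm: the cube is present — its section is the full 6×23.5 rectangle; (whole slice rotated 70° about Z — lengths, areas and connectivity unchanged). The outline is a single polygon with 4 vertices. Extrusion per mm of travel: 0.4 × 0.24 / (π × 0.875²) = 0.039912. Accumulating E over each segment gives final E = 2.3548.

G0 X-22.08 Y8.04 Z6.96
G1 X0.00 Y0.00 E0.9379
G1 X2.05 Y5.64 E1.1774
G1 X-20.03 Y13.68 E2.1152
G1 X-22.08 Y8.04 E2.3548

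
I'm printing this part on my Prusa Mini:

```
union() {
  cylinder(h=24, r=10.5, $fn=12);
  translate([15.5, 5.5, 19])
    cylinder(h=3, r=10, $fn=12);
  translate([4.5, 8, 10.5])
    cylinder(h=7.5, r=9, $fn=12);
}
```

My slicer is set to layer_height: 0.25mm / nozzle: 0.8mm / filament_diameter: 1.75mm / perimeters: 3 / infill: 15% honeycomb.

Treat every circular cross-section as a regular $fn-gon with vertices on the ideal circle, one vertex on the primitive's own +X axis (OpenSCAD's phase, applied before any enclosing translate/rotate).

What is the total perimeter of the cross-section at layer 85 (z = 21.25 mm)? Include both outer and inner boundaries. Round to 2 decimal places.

103.10 mm

At z = 21.25 mm: the r=10.5 cylinder gives a regular 12-gon of circumradius 10.5 (constant along its height) (perimeter = 2·12·10.500·sin(180°/12) = 65.22 mm); the r=10 cylinder at (15.5, 5.5) gives a regular 12-gon of circumradius 10 (constant along its height) (perimeter = 2·12·10.000·sin(180°/12) = 62.12 mm); the cylinder at (4.5, 8) is absent (z outside [10.5, 18]); Taking the union: the regions partially overlap (shared area 27.63 mm²), so the edge portions inside another operand are dropped and the merged outline is re-measured after clipping — boundary = 103.10 mm. Overall, the cross-section is a single solid region. Total boundary length (outer) = 103.10 mm.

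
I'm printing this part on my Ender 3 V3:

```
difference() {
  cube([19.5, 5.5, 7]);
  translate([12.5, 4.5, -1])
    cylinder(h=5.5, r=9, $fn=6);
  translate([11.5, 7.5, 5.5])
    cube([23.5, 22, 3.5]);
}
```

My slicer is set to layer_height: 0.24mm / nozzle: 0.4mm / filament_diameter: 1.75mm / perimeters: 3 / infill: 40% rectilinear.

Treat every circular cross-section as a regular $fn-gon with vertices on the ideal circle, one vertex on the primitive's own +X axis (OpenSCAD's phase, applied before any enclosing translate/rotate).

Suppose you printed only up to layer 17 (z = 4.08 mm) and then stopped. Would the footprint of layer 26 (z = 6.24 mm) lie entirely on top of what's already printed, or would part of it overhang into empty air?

Compare the two slices. At z = 4.08: the cube (footprint 19.5×5.5) is included at this height (area 107.25 mm²); the r=9 cylinder at (12.5, 4.5) gives a regular 6-gon of circumradius 9 (constant along its height) (area = (6/2)·9.000²·sin(360°/6) = 210.44 mm²); the cube at (11.5, 7.5) is not intersected at this z (z outside [5.5, 9]); Taking the first minus the rest: starting from the 19.5×5.5 cube (107.25 mm²), the r=9 cylinder at (12.5, 4.5) partially overlaps it — only the 81.56 mm² overlap (of its 210.44 mm²) is removed, clipping the outline — area = 25.69 mm². At z = 6.24: the cube is present — its section is the full 19.5×5.5 rectangle (area 107.25 mm²); the cylinder at (12.5, 4.5) is not intersected at this z (z outside [-1, 4.5]); the 23.5×22 cube at (11.5, 7.5) contributes its full rectangle (area 517.00 mm²); Taking the first minus the rest: starting from the 19.5×5.5 cube (107.25 mm²), the 23.5×22 cube at (11.5, 7.5) misses the remaining region (no effect) — area = 107.25 mm². Checking containment: at z = 6.24 the cross-section extends beyond the z = 4.08 cross-section by about 81.56 mm².

part overhangs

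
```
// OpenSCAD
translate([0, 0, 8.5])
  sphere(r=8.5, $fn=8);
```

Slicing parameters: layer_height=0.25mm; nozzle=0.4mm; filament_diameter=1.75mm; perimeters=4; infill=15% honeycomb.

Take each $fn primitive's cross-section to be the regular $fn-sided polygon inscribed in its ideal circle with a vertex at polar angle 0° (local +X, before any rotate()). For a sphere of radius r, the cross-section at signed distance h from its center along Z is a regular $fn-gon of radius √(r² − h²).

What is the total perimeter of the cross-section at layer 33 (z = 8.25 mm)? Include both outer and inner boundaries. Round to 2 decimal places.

52.02 mm

At z = 8.25 mm: the r=8.5 sphere slices to a regular 8-gon of circumradius 8.496 (√(r²−h²) with h=0.25 from center) (perimeter = 2·8·8.496·sin(180°/8) = 52.02 mm). Overall, the cross-section is a single solid region. Total boundary length (outer) = 52.02 mm.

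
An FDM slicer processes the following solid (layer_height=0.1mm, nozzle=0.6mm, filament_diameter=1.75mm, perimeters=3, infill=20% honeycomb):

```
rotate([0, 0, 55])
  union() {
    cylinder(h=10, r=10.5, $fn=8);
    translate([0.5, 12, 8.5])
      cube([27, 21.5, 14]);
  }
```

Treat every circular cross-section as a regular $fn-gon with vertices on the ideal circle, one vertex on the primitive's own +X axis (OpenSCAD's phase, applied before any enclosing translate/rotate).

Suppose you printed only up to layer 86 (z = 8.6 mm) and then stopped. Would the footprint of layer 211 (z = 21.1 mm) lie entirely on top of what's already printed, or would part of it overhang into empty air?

entirely on top

Compare the two slices. At z = 8.6: the r=10.5 cylinder contributes a regular 8-gon of circumradius 10.5 (area = (8/2)·10.500²·sin(360°/8) = 311.83 mm²); the 27×21.5 cube at (0.5, 12) contributes its full rectangle (area 580.50 mm²); Combining (union): the 2 present regions are separate (no shared area or edge), so areas and boundary lengths simply add and each stays a separate island — area = 892.33 mm²; (rotated 55° about Z; rotation is an isometry so areas/perimeters/island counts are preserved). At z = 21.1: the cylinder is absent (z outside [0, 10]); the cube at (0.5, 12) is present — its section is the full 27×21.5 rectangle (area 580.50 mm²); Taking the union: only the 27×21.5 cube at (0.5, 12) is present, so the union is just that shape — area = 580.50 mm²; (rotated 55° about Z; rotation is an isometry so areas/perimeters/island counts are preserved). Checking containment: the cross-section at z = 21.1 is a subset of the cross-section at z = 8.6.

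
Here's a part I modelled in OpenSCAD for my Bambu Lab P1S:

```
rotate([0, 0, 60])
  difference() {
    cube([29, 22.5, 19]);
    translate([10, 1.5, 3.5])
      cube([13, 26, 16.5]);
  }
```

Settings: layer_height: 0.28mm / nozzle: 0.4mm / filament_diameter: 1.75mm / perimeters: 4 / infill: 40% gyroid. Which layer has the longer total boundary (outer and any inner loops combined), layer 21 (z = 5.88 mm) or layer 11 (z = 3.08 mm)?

Layer 21 (z = 5.88): the cube is present — its section is the full 29×22.5 rectangle (perimeter 103.00 mm); the 13×26 cube at (10, 1.5) contributes its full rectangle (perimeter 78.00 mm); Subtracting the remaining from the first: starting from the 29×22.5 cube, the 13×26 cube at (10, 1.5) partially overlaps it — only the 273.00 mm² overlap (of its 338.00 mm²) is removed, clipping the outline — boundary = 145.00 mm; (whole slice rotated 60° about Z — lengths, areas and connectivity unchanged). So its perimeter = 145.00 mm. Layer 11 (z = 3.08): the cube is present — its section is the full 29×22.5 rectangle (perimeter 103.00 mm); the cube at (10, 1.5) is absent (z outside [3.5, 20]); Taking the first minus the rest: none of the subtracted shapes is present at this height, so the 29×22.5 cube is unchanged — boundary = 103.00 mm; (whole slice rotated 60° about Z — lengths, areas and connectivity unchanged). So its perimeter = 103.00 mm. Layer 21 is larger (145.00 vs 103.00 mm).

layer 21 (z = 5.88 mm)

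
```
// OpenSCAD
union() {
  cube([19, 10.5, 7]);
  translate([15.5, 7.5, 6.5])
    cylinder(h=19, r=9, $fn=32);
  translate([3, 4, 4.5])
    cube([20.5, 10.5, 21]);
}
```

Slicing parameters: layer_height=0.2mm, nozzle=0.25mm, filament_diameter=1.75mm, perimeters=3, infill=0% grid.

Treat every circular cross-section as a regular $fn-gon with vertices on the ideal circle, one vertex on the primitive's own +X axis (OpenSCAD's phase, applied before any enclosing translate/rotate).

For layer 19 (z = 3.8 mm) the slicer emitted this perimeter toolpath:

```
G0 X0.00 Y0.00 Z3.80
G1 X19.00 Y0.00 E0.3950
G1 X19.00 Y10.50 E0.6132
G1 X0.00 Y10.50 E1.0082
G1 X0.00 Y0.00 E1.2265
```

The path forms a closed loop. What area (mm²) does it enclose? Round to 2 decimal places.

199.50 mm²

Apply the shoelace formula to the sequence of (X, Y) vertices; enclosed area = 199.50 mm².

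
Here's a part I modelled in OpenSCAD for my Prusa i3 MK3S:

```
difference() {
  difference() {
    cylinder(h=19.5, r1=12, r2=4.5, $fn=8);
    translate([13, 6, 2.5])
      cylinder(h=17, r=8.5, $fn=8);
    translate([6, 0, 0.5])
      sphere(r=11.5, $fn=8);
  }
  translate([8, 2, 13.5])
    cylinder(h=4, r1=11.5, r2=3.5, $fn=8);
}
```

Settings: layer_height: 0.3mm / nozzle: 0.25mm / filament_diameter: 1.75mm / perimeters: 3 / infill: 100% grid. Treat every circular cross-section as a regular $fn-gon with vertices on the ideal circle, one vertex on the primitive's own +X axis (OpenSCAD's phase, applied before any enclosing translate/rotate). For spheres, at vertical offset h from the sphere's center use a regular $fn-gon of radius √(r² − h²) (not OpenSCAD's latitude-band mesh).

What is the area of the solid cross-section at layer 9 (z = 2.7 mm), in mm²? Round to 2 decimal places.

At z = 2.7 mm: the cone (r1=12→r2=4.5) has section circumradius 10.962 here — a regular 8-gon (area = (8/2)·10.962²·sin(360°/8) = 339.85 mm²); the r=8.5 cylinder at (13, 6) gives a regular 8-gon of circumradius 8.5 (constant along its height) (area = (8/2)·8.500²·sin(360°/8) = 204.35 mm²); the r=11.5 sphere at (6, 0) slices to a regular 8-gon of circumradius 11.288 (√(r²−h²) with h=2.2 from center) (area = (8/2)·11.288²·sin(360°/8) = 360.37 mm²); After the difference (first − rest): starting from the cone (339.85 mm²), the r=8.5 cylinder at (13, 6) partially overlaps it — only the 33.50 mm² overlap (of its 204.35 mm²) is removed, clipping the outline; the r=11.5 sphere at (6, 0) partially overlaps it — only the 190.44 mm² overlap (of its 360.37 mm²) is removed, clipping the outline — area = 115.91 mm²; the cone at (8, 2) is absent (z outside [13.5, 17.5]); After the difference (first − rest): none of the subtracted shapes is present at this height, so the result so far is unchanged — area = 115.91 mm². Overall, the cross-section is a single solid region. Net area = 115.91 mm².

115.91 mm²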